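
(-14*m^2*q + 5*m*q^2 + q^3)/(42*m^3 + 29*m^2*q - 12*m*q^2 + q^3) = q*(-14*m^2 + 5*m*q + q^2)/(42*m^3 + 29*m^2*q - 12*m*q^2 + q^3)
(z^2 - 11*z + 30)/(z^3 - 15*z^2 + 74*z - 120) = 1/(z - 4)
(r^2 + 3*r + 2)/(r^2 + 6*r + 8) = (r + 1)/(r + 4)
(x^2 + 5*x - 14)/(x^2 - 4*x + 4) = (x + 7)/(x - 2)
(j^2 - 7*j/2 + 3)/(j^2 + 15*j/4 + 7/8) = 4*(2*j^2 - 7*j + 6)/(8*j^2 + 30*j + 7)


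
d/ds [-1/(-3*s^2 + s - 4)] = (1 - 6*s)/(3*s^2 - s + 4)^2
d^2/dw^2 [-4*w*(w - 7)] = -8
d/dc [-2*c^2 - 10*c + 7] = -4*c - 10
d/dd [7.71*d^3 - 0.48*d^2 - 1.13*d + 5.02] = 23.13*d^2 - 0.96*d - 1.13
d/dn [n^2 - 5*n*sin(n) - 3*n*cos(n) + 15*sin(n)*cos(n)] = 3*n*sin(n) - 5*n*cos(n) + 2*n - 5*sin(n) - 3*cos(n) + 15*cos(2*n)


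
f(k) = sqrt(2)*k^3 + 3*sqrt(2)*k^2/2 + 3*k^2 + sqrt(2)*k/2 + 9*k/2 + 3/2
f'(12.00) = 739.06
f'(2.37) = 53.31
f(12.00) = 3245.22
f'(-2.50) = 6.12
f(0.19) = 2.68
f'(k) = 3*sqrt(2)*k^2 + 3*sqrt(2)*k + 6*k + sqrt(2)/2 + 9/2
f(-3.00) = -6.21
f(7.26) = 850.40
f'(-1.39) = -0.83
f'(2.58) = 59.87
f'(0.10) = 6.27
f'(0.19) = 7.31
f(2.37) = 61.43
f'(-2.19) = 3.12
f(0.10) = 2.07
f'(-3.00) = 12.66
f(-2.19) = -0.20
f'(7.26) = 303.19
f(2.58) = 73.31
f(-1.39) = 0.36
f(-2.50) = -1.61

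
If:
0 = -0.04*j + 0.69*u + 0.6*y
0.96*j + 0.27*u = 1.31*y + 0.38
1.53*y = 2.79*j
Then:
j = -0.21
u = 0.32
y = -0.38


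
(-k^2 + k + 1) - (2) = -k^2 + k - 1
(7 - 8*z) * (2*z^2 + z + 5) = -16*z^3 + 6*z^2 - 33*z + 35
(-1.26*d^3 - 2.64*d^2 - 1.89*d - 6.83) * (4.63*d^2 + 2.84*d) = -5.8338*d^5 - 15.8016*d^4 - 16.2483*d^3 - 36.9905*d^2 - 19.3972*d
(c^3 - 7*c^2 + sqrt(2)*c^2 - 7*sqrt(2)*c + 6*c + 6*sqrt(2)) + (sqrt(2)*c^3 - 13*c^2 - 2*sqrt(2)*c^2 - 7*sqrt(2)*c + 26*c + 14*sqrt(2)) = c^3 + sqrt(2)*c^3 - 20*c^2 - sqrt(2)*c^2 - 14*sqrt(2)*c + 32*c + 20*sqrt(2)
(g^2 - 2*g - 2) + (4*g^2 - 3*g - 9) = 5*g^2 - 5*g - 11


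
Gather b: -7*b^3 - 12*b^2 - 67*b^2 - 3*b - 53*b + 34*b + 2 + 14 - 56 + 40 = -7*b^3 - 79*b^2 - 22*b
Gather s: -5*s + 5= 5 - 5*s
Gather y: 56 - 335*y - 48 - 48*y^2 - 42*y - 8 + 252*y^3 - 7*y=252*y^3 - 48*y^2 - 384*y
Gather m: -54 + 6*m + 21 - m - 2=5*m - 35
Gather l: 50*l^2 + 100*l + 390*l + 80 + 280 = 50*l^2 + 490*l + 360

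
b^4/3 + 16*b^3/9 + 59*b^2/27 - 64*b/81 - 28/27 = (b/3 + 1)*(b - 2/3)*(b + 2/3)*(b + 7/3)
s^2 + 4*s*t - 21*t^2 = (s - 3*t)*(s + 7*t)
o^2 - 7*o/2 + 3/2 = (o - 3)*(o - 1/2)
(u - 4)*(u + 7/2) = u^2 - u/2 - 14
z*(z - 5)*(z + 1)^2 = z^4 - 3*z^3 - 9*z^2 - 5*z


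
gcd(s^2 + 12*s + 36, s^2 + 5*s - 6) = s + 6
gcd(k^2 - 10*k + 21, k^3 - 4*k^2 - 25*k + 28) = k - 7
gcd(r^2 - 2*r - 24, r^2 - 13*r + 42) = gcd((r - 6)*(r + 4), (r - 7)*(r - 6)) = r - 6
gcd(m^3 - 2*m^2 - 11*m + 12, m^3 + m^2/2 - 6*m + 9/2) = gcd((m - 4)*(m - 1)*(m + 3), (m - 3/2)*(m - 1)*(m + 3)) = m^2 + 2*m - 3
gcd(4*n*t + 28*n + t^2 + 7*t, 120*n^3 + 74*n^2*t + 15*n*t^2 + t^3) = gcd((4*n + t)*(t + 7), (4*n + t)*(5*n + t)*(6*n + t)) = 4*n + t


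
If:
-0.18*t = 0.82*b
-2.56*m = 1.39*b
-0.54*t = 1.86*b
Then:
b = 0.00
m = 0.00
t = 0.00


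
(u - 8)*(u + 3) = u^2 - 5*u - 24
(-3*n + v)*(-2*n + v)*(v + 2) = 6*n^2*v + 12*n^2 - 5*n*v^2 - 10*n*v + v^3 + 2*v^2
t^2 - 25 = (t - 5)*(t + 5)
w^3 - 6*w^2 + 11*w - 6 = (w - 3)*(w - 2)*(w - 1)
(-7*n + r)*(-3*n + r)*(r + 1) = 21*n^2*r + 21*n^2 - 10*n*r^2 - 10*n*r + r^3 + r^2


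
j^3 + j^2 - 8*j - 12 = (j - 3)*(j + 2)^2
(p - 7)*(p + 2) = p^2 - 5*p - 14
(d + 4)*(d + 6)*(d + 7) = d^3 + 17*d^2 + 94*d + 168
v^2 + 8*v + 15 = (v + 3)*(v + 5)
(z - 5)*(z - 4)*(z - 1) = z^3 - 10*z^2 + 29*z - 20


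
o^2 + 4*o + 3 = (o + 1)*(o + 3)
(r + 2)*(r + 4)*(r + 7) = r^3 + 13*r^2 + 50*r + 56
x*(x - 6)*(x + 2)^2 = x^4 - 2*x^3 - 20*x^2 - 24*x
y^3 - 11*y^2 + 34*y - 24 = (y - 6)*(y - 4)*(y - 1)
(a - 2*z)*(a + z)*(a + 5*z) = a^3 + 4*a^2*z - 7*a*z^2 - 10*z^3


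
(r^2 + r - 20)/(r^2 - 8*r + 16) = (r + 5)/(r - 4)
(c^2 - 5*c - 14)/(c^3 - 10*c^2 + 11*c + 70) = 1/(c - 5)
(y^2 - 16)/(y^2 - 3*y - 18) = (16 - y^2)/(-y^2 + 3*y + 18)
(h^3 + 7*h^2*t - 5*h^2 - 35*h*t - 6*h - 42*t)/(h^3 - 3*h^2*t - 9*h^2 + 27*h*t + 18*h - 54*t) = (-h^2 - 7*h*t - h - 7*t)/(-h^2 + 3*h*t + 3*h - 9*t)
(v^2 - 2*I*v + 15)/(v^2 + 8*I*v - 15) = (v - 5*I)/(v + 5*I)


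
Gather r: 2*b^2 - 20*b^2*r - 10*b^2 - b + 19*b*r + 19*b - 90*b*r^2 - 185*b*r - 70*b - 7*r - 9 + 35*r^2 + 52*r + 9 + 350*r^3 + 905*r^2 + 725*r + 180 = -8*b^2 - 52*b + 350*r^3 + r^2*(940 - 90*b) + r*(-20*b^2 - 166*b + 770) + 180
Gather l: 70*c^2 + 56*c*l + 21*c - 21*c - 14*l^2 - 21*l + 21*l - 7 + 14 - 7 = 70*c^2 + 56*c*l - 14*l^2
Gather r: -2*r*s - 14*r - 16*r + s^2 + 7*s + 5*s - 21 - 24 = r*(-2*s - 30) + s^2 + 12*s - 45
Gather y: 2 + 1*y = y + 2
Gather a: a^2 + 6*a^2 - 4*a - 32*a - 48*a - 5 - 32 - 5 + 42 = 7*a^2 - 84*a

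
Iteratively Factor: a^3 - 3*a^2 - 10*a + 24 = (a + 3)*(a^2 - 6*a + 8) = (a - 4)*(a + 3)*(a - 2)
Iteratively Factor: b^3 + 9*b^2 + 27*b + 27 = (b + 3)*(b^2 + 6*b + 9) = (b + 3)^2*(b + 3)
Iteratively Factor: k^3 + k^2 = (k + 1)*(k^2) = k*(k + 1)*(k)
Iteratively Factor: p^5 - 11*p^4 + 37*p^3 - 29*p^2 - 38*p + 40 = (p - 5)*(p^4 - 6*p^3 + 7*p^2 + 6*p - 8) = (p - 5)*(p - 4)*(p^3 - 2*p^2 - p + 2) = (p - 5)*(p - 4)*(p - 1)*(p^2 - p - 2) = (p - 5)*(p - 4)*(p - 2)*(p - 1)*(p + 1)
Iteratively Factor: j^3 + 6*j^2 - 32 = (j + 4)*(j^2 + 2*j - 8) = (j - 2)*(j + 4)*(j + 4)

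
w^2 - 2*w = w*(w - 2)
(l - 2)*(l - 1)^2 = l^3 - 4*l^2 + 5*l - 2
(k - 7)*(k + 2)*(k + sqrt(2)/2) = k^3 - 5*k^2 + sqrt(2)*k^2/2 - 14*k - 5*sqrt(2)*k/2 - 7*sqrt(2)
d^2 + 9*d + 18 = (d + 3)*(d + 6)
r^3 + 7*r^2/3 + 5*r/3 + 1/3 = (r + 1/3)*(r + 1)^2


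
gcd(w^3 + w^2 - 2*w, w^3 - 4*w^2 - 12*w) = w^2 + 2*w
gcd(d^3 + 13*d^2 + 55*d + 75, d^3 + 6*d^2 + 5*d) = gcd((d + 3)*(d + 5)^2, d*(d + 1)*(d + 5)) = d + 5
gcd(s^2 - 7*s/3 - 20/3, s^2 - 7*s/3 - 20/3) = s^2 - 7*s/3 - 20/3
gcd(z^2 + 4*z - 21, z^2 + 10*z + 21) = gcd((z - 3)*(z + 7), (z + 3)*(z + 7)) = z + 7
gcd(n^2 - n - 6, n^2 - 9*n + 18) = n - 3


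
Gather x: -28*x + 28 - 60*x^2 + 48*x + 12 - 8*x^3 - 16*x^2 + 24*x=-8*x^3 - 76*x^2 + 44*x + 40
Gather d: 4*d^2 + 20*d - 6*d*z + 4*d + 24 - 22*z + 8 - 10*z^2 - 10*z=4*d^2 + d*(24 - 6*z) - 10*z^2 - 32*z + 32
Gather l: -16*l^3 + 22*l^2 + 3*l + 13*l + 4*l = -16*l^3 + 22*l^2 + 20*l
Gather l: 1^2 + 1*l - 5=l - 4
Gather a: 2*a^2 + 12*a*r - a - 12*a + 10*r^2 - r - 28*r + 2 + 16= 2*a^2 + a*(12*r - 13) + 10*r^2 - 29*r + 18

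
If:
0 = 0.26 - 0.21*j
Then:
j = 1.24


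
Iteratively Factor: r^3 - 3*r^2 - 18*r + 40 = (r + 4)*(r^2 - 7*r + 10) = (r - 2)*(r + 4)*(r - 5)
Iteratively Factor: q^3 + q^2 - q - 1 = (q + 1)*(q^2 - 1) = (q - 1)*(q + 1)*(q + 1)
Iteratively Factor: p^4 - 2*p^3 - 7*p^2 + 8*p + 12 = (p + 2)*(p^3 - 4*p^2 + p + 6) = (p - 2)*(p + 2)*(p^2 - 2*p - 3) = (p - 2)*(p + 1)*(p + 2)*(p - 3)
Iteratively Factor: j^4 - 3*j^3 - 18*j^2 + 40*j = (j - 5)*(j^3 + 2*j^2 - 8*j) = (j - 5)*(j + 4)*(j^2 - 2*j) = j*(j - 5)*(j + 4)*(j - 2)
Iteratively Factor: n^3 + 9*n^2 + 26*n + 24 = (n + 3)*(n^2 + 6*n + 8) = (n + 3)*(n + 4)*(n + 2)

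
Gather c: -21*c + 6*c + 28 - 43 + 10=-15*c - 5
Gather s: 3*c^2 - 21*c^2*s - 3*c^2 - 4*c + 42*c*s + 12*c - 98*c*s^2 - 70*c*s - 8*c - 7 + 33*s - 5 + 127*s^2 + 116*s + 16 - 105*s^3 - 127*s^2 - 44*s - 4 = -98*c*s^2 - 105*s^3 + s*(-21*c^2 - 28*c + 105)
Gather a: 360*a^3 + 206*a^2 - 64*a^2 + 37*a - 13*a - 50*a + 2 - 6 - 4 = 360*a^3 + 142*a^2 - 26*a - 8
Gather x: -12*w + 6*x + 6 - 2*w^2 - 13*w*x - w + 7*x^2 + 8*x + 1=-2*w^2 - 13*w + 7*x^2 + x*(14 - 13*w) + 7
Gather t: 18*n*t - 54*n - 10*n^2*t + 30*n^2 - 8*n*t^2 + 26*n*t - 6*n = 30*n^2 - 8*n*t^2 - 60*n + t*(-10*n^2 + 44*n)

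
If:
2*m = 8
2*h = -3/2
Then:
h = -3/4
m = 4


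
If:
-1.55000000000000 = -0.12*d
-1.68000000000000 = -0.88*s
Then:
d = 12.92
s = 1.91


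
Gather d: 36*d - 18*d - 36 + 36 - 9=18*d - 9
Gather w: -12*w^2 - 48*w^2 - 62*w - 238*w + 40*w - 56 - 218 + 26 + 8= -60*w^2 - 260*w - 240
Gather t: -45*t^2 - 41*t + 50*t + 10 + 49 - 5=-45*t^2 + 9*t + 54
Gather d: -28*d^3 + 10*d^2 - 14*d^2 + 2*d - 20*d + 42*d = -28*d^3 - 4*d^2 + 24*d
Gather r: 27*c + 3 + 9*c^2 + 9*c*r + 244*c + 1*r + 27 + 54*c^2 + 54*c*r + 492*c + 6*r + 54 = 63*c^2 + 763*c + r*(63*c + 7) + 84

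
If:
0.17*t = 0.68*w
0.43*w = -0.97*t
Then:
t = 0.00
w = 0.00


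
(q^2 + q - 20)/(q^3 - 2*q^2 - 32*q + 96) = (q + 5)/(q^2 + 2*q - 24)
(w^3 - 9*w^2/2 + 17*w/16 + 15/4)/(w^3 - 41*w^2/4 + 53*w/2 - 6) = (16*w^2 - 8*w - 15)/(4*(4*w^2 - 25*w + 6))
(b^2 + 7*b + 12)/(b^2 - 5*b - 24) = (b + 4)/(b - 8)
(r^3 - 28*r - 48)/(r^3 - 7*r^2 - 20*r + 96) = (r^2 - 4*r - 12)/(r^2 - 11*r + 24)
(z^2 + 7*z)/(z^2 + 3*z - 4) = z*(z + 7)/(z^2 + 3*z - 4)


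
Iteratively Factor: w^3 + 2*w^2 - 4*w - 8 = (w + 2)*(w^2 - 4) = (w - 2)*(w + 2)*(w + 2)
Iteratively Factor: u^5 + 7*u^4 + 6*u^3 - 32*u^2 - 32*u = (u - 2)*(u^4 + 9*u^3 + 24*u^2 + 16*u) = u*(u - 2)*(u^3 + 9*u^2 + 24*u + 16) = u*(u - 2)*(u + 4)*(u^2 + 5*u + 4) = u*(u - 2)*(u + 1)*(u + 4)*(u + 4)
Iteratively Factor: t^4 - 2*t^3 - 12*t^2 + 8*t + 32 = (t - 2)*(t^3 - 12*t - 16) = (t - 2)*(t + 2)*(t^2 - 2*t - 8) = (t - 4)*(t - 2)*(t + 2)*(t + 2)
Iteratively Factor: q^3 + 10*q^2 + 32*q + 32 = (q + 4)*(q^2 + 6*q + 8) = (q + 2)*(q + 4)*(q + 4)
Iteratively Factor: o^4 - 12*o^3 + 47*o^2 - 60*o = (o - 3)*(o^3 - 9*o^2 + 20*o) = (o - 4)*(o - 3)*(o^2 - 5*o) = (o - 5)*(o - 4)*(o - 3)*(o)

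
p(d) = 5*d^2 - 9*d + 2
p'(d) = 10*d - 9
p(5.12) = 86.99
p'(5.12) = 42.20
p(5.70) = 113.15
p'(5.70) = 48.00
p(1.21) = -1.57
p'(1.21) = 3.10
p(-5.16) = 181.57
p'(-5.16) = -60.60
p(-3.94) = 115.08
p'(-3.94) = -48.40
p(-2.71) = 63.11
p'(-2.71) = -36.10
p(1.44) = -0.59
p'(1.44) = 5.40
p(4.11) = 49.47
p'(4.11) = 32.10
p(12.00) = 614.00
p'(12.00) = 111.00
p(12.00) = 614.00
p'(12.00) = 111.00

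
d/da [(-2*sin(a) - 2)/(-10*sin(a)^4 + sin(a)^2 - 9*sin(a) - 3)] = 2*(-30*sin(a)^4 - 40*sin(a)^3 + sin(a)^2 + 2*sin(a) - 6)*cos(a)/(10*sin(a)^4 - sin(a)^2 + 9*sin(a) + 3)^2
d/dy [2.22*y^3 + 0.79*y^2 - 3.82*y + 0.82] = 6.66*y^2 + 1.58*y - 3.82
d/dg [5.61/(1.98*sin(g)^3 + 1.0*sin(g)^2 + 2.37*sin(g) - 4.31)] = (-11.22*sin(g) + 16.6617*cos(2*g) - 29.9574)*cos(g)/(1.98*sin(g)^3 + 1.0*sin(g)^2 + 2.37*sin(g) - 4.31)^2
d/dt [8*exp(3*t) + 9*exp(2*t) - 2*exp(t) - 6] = (24*exp(2*t) + 18*exp(t) - 2)*exp(t)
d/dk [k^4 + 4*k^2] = 4*k*(k^2 + 2)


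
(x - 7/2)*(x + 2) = x^2 - 3*x/2 - 7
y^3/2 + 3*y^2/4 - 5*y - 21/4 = (y/2 + 1/2)*(y - 3)*(y + 7/2)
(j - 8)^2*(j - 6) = j^3 - 22*j^2 + 160*j - 384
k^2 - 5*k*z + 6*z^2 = (k - 3*z)*(k - 2*z)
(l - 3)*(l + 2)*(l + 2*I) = l^3 - l^2 + 2*I*l^2 - 6*l - 2*I*l - 12*I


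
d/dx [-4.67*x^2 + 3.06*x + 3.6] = 3.06 - 9.34*x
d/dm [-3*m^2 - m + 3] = -6*m - 1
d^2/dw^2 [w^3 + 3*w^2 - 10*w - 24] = 6*w + 6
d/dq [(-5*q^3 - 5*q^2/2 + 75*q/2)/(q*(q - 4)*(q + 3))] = 15/(2*(q^2 - 8*q + 16))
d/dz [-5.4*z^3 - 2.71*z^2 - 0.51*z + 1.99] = -16.2*z^2 - 5.42*z - 0.51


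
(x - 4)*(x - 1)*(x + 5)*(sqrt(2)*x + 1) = sqrt(2)*x^4 + x^3 - 21*sqrt(2)*x^2 - 21*x + 20*sqrt(2)*x + 20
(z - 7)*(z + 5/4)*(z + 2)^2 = z^4 - 7*z^3/4 - 111*z^2/4 - 58*z - 35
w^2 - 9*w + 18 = (w - 6)*(w - 3)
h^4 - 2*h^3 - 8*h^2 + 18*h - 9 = (h - 3)*(h - 1)^2*(h + 3)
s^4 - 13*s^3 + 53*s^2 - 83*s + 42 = (s - 7)*(s - 3)*(s - 2)*(s - 1)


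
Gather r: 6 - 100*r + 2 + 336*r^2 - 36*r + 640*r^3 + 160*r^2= 640*r^3 + 496*r^2 - 136*r + 8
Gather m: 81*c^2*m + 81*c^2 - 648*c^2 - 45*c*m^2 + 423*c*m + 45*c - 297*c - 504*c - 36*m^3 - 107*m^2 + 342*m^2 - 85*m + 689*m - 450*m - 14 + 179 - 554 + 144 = -567*c^2 - 756*c - 36*m^3 + m^2*(235 - 45*c) + m*(81*c^2 + 423*c + 154) - 245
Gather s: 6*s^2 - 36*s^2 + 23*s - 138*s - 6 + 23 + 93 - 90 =-30*s^2 - 115*s + 20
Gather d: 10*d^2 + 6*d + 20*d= 10*d^2 + 26*d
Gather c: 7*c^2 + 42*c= 7*c^2 + 42*c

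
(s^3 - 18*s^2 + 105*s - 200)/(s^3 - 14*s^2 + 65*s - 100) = (s - 8)/(s - 4)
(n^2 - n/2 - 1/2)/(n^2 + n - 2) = (n + 1/2)/(n + 2)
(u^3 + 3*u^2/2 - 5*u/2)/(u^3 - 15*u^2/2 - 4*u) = (-2*u^2 - 3*u + 5)/(-2*u^2 + 15*u + 8)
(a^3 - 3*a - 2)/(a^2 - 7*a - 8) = (a^2 - a - 2)/(a - 8)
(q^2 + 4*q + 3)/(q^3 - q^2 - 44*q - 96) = (q + 1)/(q^2 - 4*q - 32)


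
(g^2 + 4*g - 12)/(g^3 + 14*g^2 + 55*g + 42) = (g - 2)/(g^2 + 8*g + 7)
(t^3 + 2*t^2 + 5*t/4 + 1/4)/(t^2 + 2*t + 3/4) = (2*t^2 + 3*t + 1)/(2*t + 3)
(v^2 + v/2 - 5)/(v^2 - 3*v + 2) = (v + 5/2)/(v - 1)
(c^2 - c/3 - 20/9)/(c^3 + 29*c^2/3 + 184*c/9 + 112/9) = (3*c - 5)/(3*c^2 + 25*c + 28)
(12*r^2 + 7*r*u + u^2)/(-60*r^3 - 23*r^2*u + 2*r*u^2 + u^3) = -1/(5*r - u)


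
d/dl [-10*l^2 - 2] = -20*l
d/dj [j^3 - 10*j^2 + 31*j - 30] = 3*j^2 - 20*j + 31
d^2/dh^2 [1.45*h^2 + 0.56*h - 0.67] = 2.90000000000000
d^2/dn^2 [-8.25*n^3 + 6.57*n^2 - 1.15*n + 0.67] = 13.14 - 49.5*n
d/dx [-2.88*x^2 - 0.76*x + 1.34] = -5.76*x - 0.76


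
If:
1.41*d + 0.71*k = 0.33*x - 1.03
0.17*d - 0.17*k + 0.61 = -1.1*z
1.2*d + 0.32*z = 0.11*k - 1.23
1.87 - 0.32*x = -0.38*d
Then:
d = -0.79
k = 2.40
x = 4.91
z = -0.06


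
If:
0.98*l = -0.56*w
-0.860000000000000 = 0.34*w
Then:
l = 1.45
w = -2.53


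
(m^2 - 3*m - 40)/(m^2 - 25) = (m - 8)/(m - 5)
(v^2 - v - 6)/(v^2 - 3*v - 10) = (v - 3)/(v - 5)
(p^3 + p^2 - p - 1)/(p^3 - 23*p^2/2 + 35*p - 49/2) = 2*(p^2 + 2*p + 1)/(2*p^2 - 21*p + 49)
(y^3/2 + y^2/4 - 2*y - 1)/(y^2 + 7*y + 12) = (2*y^3 + y^2 - 8*y - 4)/(4*(y^2 + 7*y + 12))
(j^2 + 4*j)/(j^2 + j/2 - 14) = 2*j/(2*j - 7)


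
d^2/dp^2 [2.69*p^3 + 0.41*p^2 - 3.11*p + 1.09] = 16.14*p + 0.82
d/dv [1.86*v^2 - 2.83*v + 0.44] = 3.72*v - 2.83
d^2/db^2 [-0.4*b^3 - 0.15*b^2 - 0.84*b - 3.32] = -2.4*b - 0.3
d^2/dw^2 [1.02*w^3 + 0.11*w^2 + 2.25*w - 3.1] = 6.12*w + 0.22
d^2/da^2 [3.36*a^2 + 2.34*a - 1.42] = 6.72000000000000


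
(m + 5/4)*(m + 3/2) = m^2 + 11*m/4 + 15/8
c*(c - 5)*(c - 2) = c^3 - 7*c^2 + 10*c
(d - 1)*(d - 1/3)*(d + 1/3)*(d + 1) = d^4 - 10*d^2/9 + 1/9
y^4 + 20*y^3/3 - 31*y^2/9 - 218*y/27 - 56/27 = (y - 4/3)*(y + 1/3)*(y + 2/3)*(y + 7)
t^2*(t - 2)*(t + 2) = t^4 - 4*t^2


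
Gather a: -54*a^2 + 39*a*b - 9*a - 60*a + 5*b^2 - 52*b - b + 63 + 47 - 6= -54*a^2 + a*(39*b - 69) + 5*b^2 - 53*b + 104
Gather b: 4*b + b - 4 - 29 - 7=5*b - 40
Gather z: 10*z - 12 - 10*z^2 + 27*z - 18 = -10*z^2 + 37*z - 30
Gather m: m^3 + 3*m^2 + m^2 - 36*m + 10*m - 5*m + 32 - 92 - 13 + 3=m^3 + 4*m^2 - 31*m - 70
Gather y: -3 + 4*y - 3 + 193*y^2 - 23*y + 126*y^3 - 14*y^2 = 126*y^3 + 179*y^2 - 19*y - 6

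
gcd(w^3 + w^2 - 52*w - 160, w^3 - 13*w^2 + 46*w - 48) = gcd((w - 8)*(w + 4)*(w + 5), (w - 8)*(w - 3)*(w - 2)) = w - 8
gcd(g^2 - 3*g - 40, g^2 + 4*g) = 1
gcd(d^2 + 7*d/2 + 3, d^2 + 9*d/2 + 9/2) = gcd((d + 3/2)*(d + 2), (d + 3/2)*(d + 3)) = d + 3/2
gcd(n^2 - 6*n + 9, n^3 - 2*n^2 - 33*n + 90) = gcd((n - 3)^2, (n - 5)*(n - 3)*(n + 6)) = n - 3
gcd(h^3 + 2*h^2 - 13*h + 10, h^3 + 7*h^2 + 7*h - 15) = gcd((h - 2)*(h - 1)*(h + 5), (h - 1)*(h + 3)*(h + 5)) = h^2 + 4*h - 5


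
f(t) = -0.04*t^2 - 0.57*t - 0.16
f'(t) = -0.08*t - 0.57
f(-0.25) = -0.02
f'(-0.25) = -0.55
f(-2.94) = 1.17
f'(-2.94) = -0.33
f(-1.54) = 0.62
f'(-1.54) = -0.45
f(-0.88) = 0.31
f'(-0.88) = -0.50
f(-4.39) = 1.57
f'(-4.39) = -0.22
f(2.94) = -2.18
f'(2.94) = -0.81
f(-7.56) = 1.86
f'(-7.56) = 0.03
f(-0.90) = 0.32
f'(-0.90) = -0.50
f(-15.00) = -0.61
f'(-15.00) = 0.63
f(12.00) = -12.76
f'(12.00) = -1.53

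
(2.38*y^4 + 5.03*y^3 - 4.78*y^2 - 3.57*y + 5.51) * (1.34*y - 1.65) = 3.1892*y^5 + 2.8132*y^4 - 14.7047*y^3 + 3.1032*y^2 + 13.2739*y - 9.0915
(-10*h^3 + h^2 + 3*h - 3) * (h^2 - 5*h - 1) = -10*h^5 + 51*h^4 + 8*h^3 - 19*h^2 + 12*h + 3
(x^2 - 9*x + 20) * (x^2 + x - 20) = x^4 - 8*x^3 - 9*x^2 + 200*x - 400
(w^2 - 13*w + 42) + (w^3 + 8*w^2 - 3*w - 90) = w^3 + 9*w^2 - 16*w - 48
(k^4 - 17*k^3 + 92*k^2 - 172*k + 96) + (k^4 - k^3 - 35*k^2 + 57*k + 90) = 2*k^4 - 18*k^3 + 57*k^2 - 115*k + 186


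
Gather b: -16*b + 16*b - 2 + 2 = 0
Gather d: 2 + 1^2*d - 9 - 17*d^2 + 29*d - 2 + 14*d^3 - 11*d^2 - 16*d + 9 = 14*d^3 - 28*d^2 + 14*d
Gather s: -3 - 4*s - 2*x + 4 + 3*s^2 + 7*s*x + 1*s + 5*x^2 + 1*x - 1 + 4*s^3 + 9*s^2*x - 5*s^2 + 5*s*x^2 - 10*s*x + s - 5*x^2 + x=4*s^3 + s^2*(9*x - 2) + s*(5*x^2 - 3*x - 2)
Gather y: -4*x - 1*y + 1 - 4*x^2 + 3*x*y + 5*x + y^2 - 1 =-4*x^2 + x + y^2 + y*(3*x - 1)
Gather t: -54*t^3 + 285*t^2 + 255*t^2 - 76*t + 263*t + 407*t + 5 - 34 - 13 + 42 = -54*t^3 + 540*t^2 + 594*t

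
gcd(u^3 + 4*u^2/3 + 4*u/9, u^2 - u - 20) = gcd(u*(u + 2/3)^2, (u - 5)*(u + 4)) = 1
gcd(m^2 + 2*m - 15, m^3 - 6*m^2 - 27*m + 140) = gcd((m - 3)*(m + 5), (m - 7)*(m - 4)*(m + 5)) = m + 5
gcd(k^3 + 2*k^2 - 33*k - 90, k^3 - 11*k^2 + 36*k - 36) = k - 6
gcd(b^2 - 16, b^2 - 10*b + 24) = b - 4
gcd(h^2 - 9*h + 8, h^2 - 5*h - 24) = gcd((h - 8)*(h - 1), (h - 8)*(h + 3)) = h - 8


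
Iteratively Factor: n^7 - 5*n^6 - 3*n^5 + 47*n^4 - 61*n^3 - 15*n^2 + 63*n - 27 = (n - 1)*(n^6 - 4*n^5 - 7*n^4 + 40*n^3 - 21*n^2 - 36*n + 27) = (n - 1)*(n + 1)*(n^5 - 5*n^4 - 2*n^3 + 42*n^2 - 63*n + 27) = (n - 3)*(n - 1)*(n + 1)*(n^4 - 2*n^3 - 8*n^2 + 18*n - 9) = (n - 3)*(n - 1)^2*(n + 1)*(n^3 - n^2 - 9*n + 9) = (n - 3)*(n - 1)^2*(n + 1)*(n + 3)*(n^2 - 4*n + 3) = (n - 3)^2*(n - 1)^2*(n + 1)*(n + 3)*(n - 1)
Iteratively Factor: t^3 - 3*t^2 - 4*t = (t)*(t^2 - 3*t - 4) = t*(t - 4)*(t + 1)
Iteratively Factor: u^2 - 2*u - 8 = (u + 2)*(u - 4)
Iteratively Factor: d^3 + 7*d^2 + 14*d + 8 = (d + 2)*(d^2 + 5*d + 4) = (d + 2)*(d + 4)*(d + 1)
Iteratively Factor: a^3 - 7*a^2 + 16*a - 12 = (a - 2)*(a^2 - 5*a + 6) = (a - 2)^2*(a - 3)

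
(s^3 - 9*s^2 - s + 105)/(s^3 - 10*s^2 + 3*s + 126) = (s - 5)/(s - 6)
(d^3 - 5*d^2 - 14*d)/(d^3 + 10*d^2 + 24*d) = (d^2 - 5*d - 14)/(d^2 + 10*d + 24)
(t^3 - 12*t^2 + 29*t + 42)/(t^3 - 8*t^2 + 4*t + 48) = (t^2 - 6*t - 7)/(t^2 - 2*t - 8)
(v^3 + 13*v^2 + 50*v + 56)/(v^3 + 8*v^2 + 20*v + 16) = (v + 7)/(v + 2)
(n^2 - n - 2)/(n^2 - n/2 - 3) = 2*(n + 1)/(2*n + 3)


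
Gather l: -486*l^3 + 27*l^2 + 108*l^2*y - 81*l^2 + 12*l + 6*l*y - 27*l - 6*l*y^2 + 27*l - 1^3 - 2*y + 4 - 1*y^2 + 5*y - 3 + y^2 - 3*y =-486*l^3 + l^2*(108*y - 54) + l*(-6*y^2 + 6*y + 12)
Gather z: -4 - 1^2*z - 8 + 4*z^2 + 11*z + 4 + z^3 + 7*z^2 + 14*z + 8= z^3 + 11*z^2 + 24*z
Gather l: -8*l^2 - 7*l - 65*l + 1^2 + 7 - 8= -8*l^2 - 72*l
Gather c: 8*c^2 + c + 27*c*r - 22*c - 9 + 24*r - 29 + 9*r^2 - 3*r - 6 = 8*c^2 + c*(27*r - 21) + 9*r^2 + 21*r - 44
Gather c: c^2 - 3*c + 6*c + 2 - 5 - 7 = c^2 + 3*c - 10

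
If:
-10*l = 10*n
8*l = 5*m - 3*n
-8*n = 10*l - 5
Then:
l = 5/2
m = 5/2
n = -5/2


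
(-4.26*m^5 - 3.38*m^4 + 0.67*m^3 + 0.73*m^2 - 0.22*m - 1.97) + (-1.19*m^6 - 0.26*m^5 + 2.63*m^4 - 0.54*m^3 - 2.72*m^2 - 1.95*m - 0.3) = -1.19*m^6 - 4.52*m^5 - 0.75*m^4 + 0.13*m^3 - 1.99*m^2 - 2.17*m - 2.27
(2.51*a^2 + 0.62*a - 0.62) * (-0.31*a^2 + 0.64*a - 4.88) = -0.7781*a^4 + 1.4142*a^3 - 11.6598*a^2 - 3.4224*a + 3.0256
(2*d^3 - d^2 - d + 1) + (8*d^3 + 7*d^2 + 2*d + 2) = 10*d^3 + 6*d^2 + d + 3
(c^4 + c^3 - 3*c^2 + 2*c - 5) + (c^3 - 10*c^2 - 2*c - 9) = c^4 + 2*c^3 - 13*c^2 - 14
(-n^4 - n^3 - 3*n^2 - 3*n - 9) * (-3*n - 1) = 3*n^5 + 4*n^4 + 10*n^3 + 12*n^2 + 30*n + 9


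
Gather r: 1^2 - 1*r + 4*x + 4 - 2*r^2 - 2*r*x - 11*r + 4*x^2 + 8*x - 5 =-2*r^2 + r*(-2*x - 12) + 4*x^2 + 12*x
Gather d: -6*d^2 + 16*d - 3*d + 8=-6*d^2 + 13*d + 8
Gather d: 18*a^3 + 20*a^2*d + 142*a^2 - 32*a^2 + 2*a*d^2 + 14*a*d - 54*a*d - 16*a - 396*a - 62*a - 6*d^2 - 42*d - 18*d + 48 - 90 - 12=18*a^3 + 110*a^2 - 474*a + d^2*(2*a - 6) + d*(20*a^2 - 40*a - 60) - 54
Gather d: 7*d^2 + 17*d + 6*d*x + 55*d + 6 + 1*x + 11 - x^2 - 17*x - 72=7*d^2 + d*(6*x + 72) - x^2 - 16*x - 55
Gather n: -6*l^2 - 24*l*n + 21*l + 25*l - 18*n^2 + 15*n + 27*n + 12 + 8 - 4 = -6*l^2 + 46*l - 18*n^2 + n*(42 - 24*l) + 16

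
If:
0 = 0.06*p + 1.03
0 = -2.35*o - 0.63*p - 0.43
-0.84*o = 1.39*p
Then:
No Solution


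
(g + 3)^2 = g^2 + 6*g + 9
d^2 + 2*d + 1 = (d + 1)^2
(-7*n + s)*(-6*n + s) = 42*n^2 - 13*n*s + s^2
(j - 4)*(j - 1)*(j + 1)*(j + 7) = j^4 + 3*j^3 - 29*j^2 - 3*j + 28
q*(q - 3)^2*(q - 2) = q^4 - 8*q^3 + 21*q^2 - 18*q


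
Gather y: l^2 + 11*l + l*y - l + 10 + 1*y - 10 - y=l^2 + l*y + 10*l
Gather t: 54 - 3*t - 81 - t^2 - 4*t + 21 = -t^2 - 7*t - 6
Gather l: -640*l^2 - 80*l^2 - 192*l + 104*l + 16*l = -720*l^2 - 72*l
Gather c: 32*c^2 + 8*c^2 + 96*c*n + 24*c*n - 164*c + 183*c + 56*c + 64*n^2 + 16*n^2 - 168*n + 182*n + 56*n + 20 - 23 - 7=40*c^2 + c*(120*n + 75) + 80*n^2 + 70*n - 10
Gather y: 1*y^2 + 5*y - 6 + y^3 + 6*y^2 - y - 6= y^3 + 7*y^2 + 4*y - 12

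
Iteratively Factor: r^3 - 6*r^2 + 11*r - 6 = (r - 3)*(r^2 - 3*r + 2) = (r - 3)*(r - 2)*(r - 1)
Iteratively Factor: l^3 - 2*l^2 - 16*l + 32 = (l - 2)*(l^2 - 16) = (l - 2)*(l + 4)*(l - 4)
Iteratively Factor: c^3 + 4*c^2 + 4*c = (c)*(c^2 + 4*c + 4) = c*(c + 2)*(c + 2)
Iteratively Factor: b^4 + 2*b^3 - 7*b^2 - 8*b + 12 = (b - 2)*(b^3 + 4*b^2 + b - 6) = (b - 2)*(b + 2)*(b^2 + 2*b - 3) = (b - 2)*(b - 1)*(b + 2)*(b + 3)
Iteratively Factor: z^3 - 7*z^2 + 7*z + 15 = (z - 5)*(z^2 - 2*z - 3) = (z - 5)*(z + 1)*(z - 3)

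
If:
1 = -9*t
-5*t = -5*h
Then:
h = -1/9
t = -1/9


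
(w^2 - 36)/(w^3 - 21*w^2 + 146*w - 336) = (w + 6)/(w^2 - 15*w + 56)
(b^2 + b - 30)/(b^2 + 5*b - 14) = (b^2 + b - 30)/(b^2 + 5*b - 14)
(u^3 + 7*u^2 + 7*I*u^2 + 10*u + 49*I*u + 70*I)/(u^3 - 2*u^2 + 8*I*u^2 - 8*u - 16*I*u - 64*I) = (u^2 + u*(5 + 7*I) + 35*I)/(u^2 + u*(-4 + 8*I) - 32*I)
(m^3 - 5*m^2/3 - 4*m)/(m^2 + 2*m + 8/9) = 3*m*(m - 3)/(3*m + 2)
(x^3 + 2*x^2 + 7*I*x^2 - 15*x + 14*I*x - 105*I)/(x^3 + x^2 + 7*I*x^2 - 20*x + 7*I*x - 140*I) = (x - 3)/(x - 4)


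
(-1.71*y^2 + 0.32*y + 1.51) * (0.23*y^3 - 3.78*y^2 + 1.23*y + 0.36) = -0.3933*y^5 + 6.5374*y^4 - 2.9656*y^3 - 5.9298*y^2 + 1.9725*y + 0.5436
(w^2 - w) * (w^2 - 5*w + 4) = w^4 - 6*w^3 + 9*w^2 - 4*w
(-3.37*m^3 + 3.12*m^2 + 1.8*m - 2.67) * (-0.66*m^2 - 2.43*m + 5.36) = 2.2242*m^5 + 6.1299*m^4 - 26.8328*m^3 + 14.1114*m^2 + 16.1361*m - 14.3112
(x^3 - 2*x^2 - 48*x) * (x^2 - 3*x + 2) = x^5 - 5*x^4 - 40*x^3 + 140*x^2 - 96*x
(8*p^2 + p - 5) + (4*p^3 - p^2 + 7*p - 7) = 4*p^3 + 7*p^2 + 8*p - 12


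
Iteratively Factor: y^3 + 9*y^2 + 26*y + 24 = (y + 3)*(y^2 + 6*y + 8) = (y + 2)*(y + 3)*(y + 4)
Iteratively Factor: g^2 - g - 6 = (g + 2)*(g - 3)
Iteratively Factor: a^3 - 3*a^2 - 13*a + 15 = (a + 3)*(a^2 - 6*a + 5) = (a - 5)*(a + 3)*(a - 1)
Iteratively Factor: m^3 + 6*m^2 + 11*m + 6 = (m + 3)*(m^2 + 3*m + 2) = (m + 2)*(m + 3)*(m + 1)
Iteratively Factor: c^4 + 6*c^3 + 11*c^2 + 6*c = (c + 2)*(c^3 + 4*c^2 + 3*c) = c*(c + 2)*(c^2 + 4*c + 3) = c*(c + 1)*(c + 2)*(c + 3)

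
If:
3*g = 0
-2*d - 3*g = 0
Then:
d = 0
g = 0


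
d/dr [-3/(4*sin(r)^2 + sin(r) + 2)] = 3*(8*sin(r) + 1)*cos(r)/(4*sin(r)^2 + sin(r) + 2)^2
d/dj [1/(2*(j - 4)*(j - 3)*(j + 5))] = (-(j - 4)*(j - 3) - (j - 4)*(j + 5) - (j - 3)*(j + 5))/(2*(j - 4)^2*(j - 3)^2*(j + 5)^2)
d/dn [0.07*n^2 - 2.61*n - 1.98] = 0.14*n - 2.61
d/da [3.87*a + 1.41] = 3.87000000000000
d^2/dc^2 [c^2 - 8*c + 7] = 2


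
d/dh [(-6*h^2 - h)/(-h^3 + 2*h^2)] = 2*(-3*h^2 - h + 1)/(h^2*(h^2 - 4*h + 4))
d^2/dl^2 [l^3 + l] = 6*l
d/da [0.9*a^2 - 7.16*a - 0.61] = 1.8*a - 7.16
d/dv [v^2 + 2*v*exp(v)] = 2*v*exp(v) + 2*v + 2*exp(v)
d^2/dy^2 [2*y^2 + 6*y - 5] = 4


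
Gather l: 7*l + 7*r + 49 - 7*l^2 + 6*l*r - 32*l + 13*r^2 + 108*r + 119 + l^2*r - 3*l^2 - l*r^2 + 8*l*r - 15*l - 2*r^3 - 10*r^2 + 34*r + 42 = l^2*(r - 10) + l*(-r^2 + 14*r - 40) - 2*r^3 + 3*r^2 + 149*r + 210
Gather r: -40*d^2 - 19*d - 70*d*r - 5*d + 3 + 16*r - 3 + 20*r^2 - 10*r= -40*d^2 - 24*d + 20*r^2 + r*(6 - 70*d)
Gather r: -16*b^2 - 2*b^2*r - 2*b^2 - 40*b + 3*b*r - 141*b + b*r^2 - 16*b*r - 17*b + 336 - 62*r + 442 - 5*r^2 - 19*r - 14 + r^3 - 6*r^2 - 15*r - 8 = -18*b^2 - 198*b + r^3 + r^2*(b - 11) + r*(-2*b^2 - 13*b - 96) + 756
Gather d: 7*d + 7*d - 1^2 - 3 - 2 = 14*d - 6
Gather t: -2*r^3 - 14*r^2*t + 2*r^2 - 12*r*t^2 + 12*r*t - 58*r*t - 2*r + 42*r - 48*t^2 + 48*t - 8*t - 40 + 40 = -2*r^3 + 2*r^2 + 40*r + t^2*(-12*r - 48) + t*(-14*r^2 - 46*r + 40)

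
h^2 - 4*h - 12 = (h - 6)*(h + 2)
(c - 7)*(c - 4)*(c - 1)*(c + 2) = c^4 - 10*c^3 + 15*c^2 + 50*c - 56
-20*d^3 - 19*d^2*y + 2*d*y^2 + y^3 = (-4*d + y)*(d + y)*(5*d + y)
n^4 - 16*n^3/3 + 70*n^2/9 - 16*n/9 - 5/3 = (n - 3)*(n - 5/3)*(n - 1)*(n + 1/3)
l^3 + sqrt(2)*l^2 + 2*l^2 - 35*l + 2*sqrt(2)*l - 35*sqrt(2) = (l - 5)*(l + 7)*(l + sqrt(2))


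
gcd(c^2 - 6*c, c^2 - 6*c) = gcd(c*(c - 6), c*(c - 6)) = c^2 - 6*c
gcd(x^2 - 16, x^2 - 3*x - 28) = x + 4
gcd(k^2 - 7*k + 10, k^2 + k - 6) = k - 2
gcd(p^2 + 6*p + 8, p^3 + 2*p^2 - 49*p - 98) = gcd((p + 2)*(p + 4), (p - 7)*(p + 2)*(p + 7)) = p + 2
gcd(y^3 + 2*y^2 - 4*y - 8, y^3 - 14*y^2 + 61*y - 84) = 1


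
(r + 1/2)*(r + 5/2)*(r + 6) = r^3 + 9*r^2 + 77*r/4 + 15/2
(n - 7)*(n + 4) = n^2 - 3*n - 28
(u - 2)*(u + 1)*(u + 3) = u^3 + 2*u^2 - 5*u - 6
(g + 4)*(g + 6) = g^2 + 10*g + 24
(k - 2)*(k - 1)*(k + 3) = k^3 - 7*k + 6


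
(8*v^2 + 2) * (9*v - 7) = 72*v^3 - 56*v^2 + 18*v - 14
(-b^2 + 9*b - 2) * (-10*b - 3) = 10*b^3 - 87*b^2 - 7*b + 6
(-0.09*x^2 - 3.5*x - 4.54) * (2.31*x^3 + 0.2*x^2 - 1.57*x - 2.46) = -0.2079*x^5 - 8.103*x^4 - 11.0461*x^3 + 4.8084*x^2 + 15.7378*x + 11.1684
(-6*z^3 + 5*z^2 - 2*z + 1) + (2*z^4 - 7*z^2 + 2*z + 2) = 2*z^4 - 6*z^3 - 2*z^2 + 3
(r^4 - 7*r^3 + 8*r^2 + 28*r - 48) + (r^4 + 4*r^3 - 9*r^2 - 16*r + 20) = 2*r^4 - 3*r^3 - r^2 + 12*r - 28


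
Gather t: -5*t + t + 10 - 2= 8 - 4*t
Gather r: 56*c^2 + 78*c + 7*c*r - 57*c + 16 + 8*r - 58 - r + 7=56*c^2 + 21*c + r*(7*c + 7) - 35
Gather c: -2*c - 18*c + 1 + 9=10 - 20*c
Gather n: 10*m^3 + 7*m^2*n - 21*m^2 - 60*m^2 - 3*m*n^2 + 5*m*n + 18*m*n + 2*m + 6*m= 10*m^3 - 81*m^2 - 3*m*n^2 + 8*m + n*(7*m^2 + 23*m)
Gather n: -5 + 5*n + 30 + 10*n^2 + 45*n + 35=10*n^2 + 50*n + 60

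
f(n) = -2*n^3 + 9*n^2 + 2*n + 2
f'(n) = -6*n^2 + 18*n + 2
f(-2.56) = 89.42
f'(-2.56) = -83.40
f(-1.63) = 31.31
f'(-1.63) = -43.28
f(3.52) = 33.33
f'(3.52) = -8.98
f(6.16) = -111.66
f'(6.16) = -114.79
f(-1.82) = 40.23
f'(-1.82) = -50.63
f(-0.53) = 3.77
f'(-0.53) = -9.23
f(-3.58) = 201.95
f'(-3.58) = -139.34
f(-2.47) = 82.11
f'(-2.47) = -79.07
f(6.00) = -94.00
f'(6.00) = -106.00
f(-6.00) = 746.00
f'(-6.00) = -322.00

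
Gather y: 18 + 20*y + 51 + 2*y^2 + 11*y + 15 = 2*y^2 + 31*y + 84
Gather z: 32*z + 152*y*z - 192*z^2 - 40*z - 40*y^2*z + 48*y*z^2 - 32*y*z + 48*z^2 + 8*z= z^2*(48*y - 144) + z*(-40*y^2 + 120*y)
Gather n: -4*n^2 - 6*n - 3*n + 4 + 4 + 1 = -4*n^2 - 9*n + 9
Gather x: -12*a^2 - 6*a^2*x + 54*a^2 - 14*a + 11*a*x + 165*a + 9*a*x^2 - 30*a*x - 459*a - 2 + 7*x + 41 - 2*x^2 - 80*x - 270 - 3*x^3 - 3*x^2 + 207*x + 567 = 42*a^2 - 308*a - 3*x^3 + x^2*(9*a - 5) + x*(-6*a^2 - 19*a + 134) + 336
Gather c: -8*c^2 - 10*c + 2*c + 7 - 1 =-8*c^2 - 8*c + 6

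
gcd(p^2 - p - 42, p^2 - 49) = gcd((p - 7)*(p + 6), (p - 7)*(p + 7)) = p - 7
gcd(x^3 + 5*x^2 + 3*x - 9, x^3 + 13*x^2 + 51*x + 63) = x^2 + 6*x + 9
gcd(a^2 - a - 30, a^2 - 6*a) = a - 6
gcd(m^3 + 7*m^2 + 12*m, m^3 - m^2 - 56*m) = m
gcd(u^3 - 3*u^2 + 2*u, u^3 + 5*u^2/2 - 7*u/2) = u^2 - u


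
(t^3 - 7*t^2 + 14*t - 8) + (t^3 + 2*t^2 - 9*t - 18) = 2*t^3 - 5*t^2 + 5*t - 26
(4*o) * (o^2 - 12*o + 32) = 4*o^3 - 48*o^2 + 128*o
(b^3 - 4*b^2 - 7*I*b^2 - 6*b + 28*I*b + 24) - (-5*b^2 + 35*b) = b^3 + b^2 - 7*I*b^2 - 41*b + 28*I*b + 24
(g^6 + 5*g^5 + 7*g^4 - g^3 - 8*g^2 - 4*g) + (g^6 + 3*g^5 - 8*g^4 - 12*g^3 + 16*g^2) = 2*g^6 + 8*g^5 - g^4 - 13*g^3 + 8*g^2 - 4*g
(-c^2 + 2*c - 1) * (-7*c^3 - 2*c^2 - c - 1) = 7*c^5 - 12*c^4 + 4*c^3 + c^2 - c + 1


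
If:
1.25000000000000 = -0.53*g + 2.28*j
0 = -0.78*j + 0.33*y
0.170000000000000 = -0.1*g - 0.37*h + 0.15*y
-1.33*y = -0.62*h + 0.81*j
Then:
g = -2.24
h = 0.17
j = 0.03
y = 0.06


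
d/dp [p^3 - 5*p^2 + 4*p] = 3*p^2 - 10*p + 4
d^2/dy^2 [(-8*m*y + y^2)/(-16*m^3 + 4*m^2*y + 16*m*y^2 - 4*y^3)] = (y*(8*m - y)*(m^2 + 8*m*y - 3*y^2)^2 + (y*(4*m - 3*y)*(8*m - y) + 2*(4*m - y)*(m^2 + 8*m*y - 3*y^2))*(4*m^3 - m^2*y - 4*m*y^2 + y^3) - (4*m^3 - m^2*y - 4*m*y^2 + y^3)^2)/(2*(4*m^3 - m^2*y - 4*m*y^2 + y^3)^3)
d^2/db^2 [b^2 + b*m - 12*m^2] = 2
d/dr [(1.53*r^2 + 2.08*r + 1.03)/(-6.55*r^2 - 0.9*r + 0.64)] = (12.247*r^2 + 15.4514*r + 2.2582)/(42.9025*r^4 + 11.79*r^3 - 7.574*r^2 - 1.152*r + 0.4096)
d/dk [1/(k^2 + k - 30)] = (-2*k - 1)/(k^2 + k - 30)^2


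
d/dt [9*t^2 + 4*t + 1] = 18*t + 4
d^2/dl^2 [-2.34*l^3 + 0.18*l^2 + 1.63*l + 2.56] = 0.36 - 14.04*l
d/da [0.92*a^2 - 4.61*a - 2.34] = 1.84*a - 4.61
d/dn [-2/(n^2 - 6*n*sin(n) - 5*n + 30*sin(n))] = 2*(-6*n*cos(n) + 2*n - 6*sin(n) + 30*cos(n) - 5)/((n - 5)^2*(n - 6*sin(n))^2)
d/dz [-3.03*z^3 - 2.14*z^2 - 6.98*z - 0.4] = -9.09*z^2 - 4.28*z - 6.98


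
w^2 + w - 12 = (w - 3)*(w + 4)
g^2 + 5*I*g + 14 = (g - 2*I)*(g + 7*I)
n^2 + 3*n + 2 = (n + 1)*(n + 2)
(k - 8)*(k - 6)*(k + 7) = k^3 - 7*k^2 - 50*k + 336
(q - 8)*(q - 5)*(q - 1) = q^3 - 14*q^2 + 53*q - 40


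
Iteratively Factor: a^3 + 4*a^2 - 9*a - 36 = (a + 3)*(a^2 + a - 12) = (a + 3)*(a + 4)*(a - 3)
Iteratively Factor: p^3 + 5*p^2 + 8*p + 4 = (p + 2)*(p^2 + 3*p + 2) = (p + 2)^2*(p + 1)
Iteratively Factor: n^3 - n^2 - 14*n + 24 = (n + 4)*(n^2 - 5*n + 6) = (n - 2)*(n + 4)*(n - 3)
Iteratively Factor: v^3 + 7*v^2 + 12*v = (v)*(v^2 + 7*v + 12) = v*(v + 4)*(v + 3)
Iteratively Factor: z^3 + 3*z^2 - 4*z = (z)*(z^2 + 3*z - 4) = z*(z + 4)*(z - 1)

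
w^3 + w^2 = w^2*(w + 1)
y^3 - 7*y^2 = y^2*(y - 7)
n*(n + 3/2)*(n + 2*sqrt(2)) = n^3 + 3*n^2/2 + 2*sqrt(2)*n^2 + 3*sqrt(2)*n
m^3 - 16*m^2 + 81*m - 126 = (m - 7)*(m - 6)*(m - 3)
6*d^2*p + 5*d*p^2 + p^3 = p*(2*d + p)*(3*d + p)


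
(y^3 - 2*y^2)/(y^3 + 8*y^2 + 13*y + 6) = y^2*(y - 2)/(y^3 + 8*y^2 + 13*y + 6)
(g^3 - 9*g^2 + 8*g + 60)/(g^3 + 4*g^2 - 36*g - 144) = (g^2 - 3*g - 10)/(g^2 + 10*g + 24)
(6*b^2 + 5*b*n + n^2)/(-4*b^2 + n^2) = (-3*b - n)/(2*b - n)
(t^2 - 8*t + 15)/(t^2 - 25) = (t - 3)/(t + 5)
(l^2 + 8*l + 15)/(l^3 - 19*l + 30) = (l + 3)/(l^2 - 5*l + 6)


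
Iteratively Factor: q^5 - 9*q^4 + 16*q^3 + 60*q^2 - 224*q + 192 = (q - 2)*(q^4 - 7*q^3 + 2*q^2 + 64*q - 96) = (q - 2)*(q + 3)*(q^3 - 10*q^2 + 32*q - 32) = (q - 4)*(q - 2)*(q + 3)*(q^2 - 6*q + 8) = (q - 4)*(q - 2)^2*(q + 3)*(q - 4)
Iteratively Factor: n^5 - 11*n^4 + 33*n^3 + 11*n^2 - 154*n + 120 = (n - 4)*(n^4 - 7*n^3 + 5*n^2 + 31*n - 30) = (n - 4)*(n - 3)*(n^3 - 4*n^2 - 7*n + 10) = (n - 4)*(n - 3)*(n + 2)*(n^2 - 6*n + 5) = (n - 4)*(n - 3)*(n - 1)*(n + 2)*(n - 5)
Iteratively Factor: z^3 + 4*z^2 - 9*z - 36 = (z + 4)*(z^2 - 9) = (z + 3)*(z + 4)*(z - 3)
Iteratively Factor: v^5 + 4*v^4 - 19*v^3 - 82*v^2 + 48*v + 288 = (v + 3)*(v^4 + v^3 - 22*v^2 - 16*v + 96) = (v + 3)^2*(v^3 - 2*v^2 - 16*v + 32) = (v - 2)*(v + 3)^2*(v^2 - 16) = (v - 4)*(v - 2)*(v + 3)^2*(v + 4)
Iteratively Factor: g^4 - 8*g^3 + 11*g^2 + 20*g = (g - 5)*(g^3 - 3*g^2 - 4*g) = (g - 5)*(g - 4)*(g^2 + g) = (g - 5)*(g - 4)*(g + 1)*(g)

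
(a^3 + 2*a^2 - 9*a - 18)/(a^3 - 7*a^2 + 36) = (a + 3)/(a - 6)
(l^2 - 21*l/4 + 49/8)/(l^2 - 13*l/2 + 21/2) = (l - 7/4)/(l - 3)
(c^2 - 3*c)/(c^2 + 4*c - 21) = c/(c + 7)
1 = 1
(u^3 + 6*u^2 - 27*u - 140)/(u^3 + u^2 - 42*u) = (u^2 - u - 20)/(u*(u - 6))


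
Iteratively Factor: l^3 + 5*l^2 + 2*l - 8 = (l - 1)*(l^2 + 6*l + 8) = (l - 1)*(l + 4)*(l + 2)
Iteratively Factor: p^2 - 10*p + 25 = (p - 5)*(p - 5)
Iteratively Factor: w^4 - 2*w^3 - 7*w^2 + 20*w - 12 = (w - 2)*(w^3 - 7*w + 6) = (w - 2)*(w + 3)*(w^2 - 3*w + 2) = (w - 2)^2*(w + 3)*(w - 1)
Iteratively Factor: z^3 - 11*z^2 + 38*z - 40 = (z - 4)*(z^2 - 7*z + 10) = (z - 4)*(z - 2)*(z - 5)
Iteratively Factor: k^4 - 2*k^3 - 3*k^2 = (k)*(k^3 - 2*k^2 - 3*k) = k*(k - 3)*(k^2 + k) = k^2*(k - 3)*(k + 1)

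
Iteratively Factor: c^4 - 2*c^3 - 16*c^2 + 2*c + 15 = (c + 1)*(c^3 - 3*c^2 - 13*c + 15) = (c + 1)*(c + 3)*(c^2 - 6*c + 5) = (c - 5)*(c + 1)*(c + 3)*(c - 1)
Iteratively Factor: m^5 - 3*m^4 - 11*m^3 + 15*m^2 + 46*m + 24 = (m - 3)*(m^4 - 11*m^2 - 18*m - 8) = (m - 4)*(m - 3)*(m^3 + 4*m^2 + 5*m + 2) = (m - 4)*(m - 3)*(m + 1)*(m^2 + 3*m + 2) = (m - 4)*(m - 3)*(m + 1)^2*(m + 2)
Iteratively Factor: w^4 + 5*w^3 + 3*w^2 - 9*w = (w + 3)*(w^3 + 2*w^2 - 3*w) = w*(w + 3)*(w^2 + 2*w - 3) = w*(w - 1)*(w + 3)*(w + 3)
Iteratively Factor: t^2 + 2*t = (t)*(t + 2)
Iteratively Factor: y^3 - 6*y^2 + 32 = (y - 4)*(y^2 - 2*y - 8) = (y - 4)^2*(y + 2)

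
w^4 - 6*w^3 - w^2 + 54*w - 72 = (w - 4)*(w - 3)*(w - 2)*(w + 3)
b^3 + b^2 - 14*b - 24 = (b - 4)*(b + 2)*(b + 3)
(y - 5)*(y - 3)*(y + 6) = y^3 - 2*y^2 - 33*y + 90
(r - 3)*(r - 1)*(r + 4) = r^3 - 13*r + 12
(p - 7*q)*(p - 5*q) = p^2 - 12*p*q + 35*q^2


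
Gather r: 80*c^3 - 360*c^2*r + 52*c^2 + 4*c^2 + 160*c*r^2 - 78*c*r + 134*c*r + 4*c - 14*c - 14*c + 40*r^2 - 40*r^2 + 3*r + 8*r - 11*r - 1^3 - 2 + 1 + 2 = 80*c^3 + 56*c^2 + 160*c*r^2 - 24*c + r*(-360*c^2 + 56*c)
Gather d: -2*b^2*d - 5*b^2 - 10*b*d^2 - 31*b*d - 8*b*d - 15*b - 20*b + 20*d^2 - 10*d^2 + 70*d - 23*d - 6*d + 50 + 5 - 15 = -5*b^2 - 35*b + d^2*(10 - 10*b) + d*(-2*b^2 - 39*b + 41) + 40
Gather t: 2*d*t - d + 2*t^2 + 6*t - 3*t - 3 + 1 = -d + 2*t^2 + t*(2*d + 3) - 2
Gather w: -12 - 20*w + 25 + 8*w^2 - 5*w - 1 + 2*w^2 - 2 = 10*w^2 - 25*w + 10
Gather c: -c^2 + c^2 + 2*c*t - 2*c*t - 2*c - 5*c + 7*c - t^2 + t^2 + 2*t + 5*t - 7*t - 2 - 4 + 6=0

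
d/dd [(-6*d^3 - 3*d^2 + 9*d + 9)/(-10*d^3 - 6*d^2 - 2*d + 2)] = 3*(d^4 + 34*d^3 + 49*d^2 + 16*d + 6)/(2*(25*d^6 + 30*d^5 + 19*d^4 - 4*d^3 - 5*d^2 - 2*d + 1))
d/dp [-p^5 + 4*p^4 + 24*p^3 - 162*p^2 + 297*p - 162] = -5*p^4 + 16*p^3 + 72*p^2 - 324*p + 297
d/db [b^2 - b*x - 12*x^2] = 2*b - x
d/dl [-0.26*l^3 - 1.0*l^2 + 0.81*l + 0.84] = -0.78*l^2 - 2.0*l + 0.81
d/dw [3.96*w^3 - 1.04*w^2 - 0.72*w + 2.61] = 11.88*w^2 - 2.08*w - 0.72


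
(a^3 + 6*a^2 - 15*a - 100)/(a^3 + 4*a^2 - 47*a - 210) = (a^2 + a - 20)/(a^2 - a - 42)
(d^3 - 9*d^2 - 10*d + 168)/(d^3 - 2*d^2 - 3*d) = (-d^3 + 9*d^2 + 10*d - 168)/(d*(-d^2 + 2*d + 3))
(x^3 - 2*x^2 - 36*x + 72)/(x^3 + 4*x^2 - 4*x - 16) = (x^2 - 36)/(x^2 + 6*x + 8)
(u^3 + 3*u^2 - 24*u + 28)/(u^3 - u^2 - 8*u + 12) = (u + 7)/(u + 3)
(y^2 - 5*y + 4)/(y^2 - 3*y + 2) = (y - 4)/(y - 2)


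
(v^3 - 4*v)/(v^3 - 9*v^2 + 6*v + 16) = v*(v + 2)/(v^2 - 7*v - 8)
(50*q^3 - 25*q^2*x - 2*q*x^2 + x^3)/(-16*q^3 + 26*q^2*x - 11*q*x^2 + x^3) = (-25*q^2 + x^2)/(8*q^2 - 9*q*x + x^2)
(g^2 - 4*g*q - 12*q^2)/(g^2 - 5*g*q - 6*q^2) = (g + 2*q)/(g + q)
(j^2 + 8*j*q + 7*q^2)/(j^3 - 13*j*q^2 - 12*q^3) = (-j - 7*q)/(-j^2 + j*q + 12*q^2)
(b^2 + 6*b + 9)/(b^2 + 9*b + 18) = (b + 3)/(b + 6)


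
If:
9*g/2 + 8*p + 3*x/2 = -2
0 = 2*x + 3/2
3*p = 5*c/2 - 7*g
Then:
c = -34*p/9 - 49/90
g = -16*p/9 - 7/36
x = -3/4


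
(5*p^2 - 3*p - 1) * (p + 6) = 5*p^3 + 27*p^2 - 19*p - 6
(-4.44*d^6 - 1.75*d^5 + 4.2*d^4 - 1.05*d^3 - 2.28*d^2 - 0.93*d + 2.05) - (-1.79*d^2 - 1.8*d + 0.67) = -4.44*d^6 - 1.75*d^5 + 4.2*d^4 - 1.05*d^3 - 0.49*d^2 + 0.87*d + 1.38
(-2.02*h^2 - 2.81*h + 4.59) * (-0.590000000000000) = 1.1918*h^2 + 1.6579*h - 2.7081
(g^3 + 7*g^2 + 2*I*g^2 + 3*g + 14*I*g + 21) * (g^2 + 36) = g^5 + 7*g^4 + 2*I*g^4 + 39*g^3 + 14*I*g^3 + 273*g^2 + 72*I*g^2 + 108*g + 504*I*g + 756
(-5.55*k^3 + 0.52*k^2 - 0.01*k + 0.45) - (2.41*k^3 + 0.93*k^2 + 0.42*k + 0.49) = -7.96*k^3 - 0.41*k^2 - 0.43*k - 0.04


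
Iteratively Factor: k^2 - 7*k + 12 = (k - 3)*(k - 4)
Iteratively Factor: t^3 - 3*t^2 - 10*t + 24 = (t - 4)*(t^2 + t - 6) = (t - 4)*(t + 3)*(t - 2)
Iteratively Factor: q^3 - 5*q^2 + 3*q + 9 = (q + 1)*(q^2 - 6*q + 9) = (q - 3)*(q + 1)*(q - 3)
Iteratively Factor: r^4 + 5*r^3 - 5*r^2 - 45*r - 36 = (r + 1)*(r^3 + 4*r^2 - 9*r - 36) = (r + 1)*(r + 4)*(r^2 - 9) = (r + 1)*(r + 3)*(r + 4)*(r - 3)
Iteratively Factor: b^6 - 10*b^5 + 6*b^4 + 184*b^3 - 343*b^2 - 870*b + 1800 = (b + 3)*(b^5 - 13*b^4 + 45*b^3 + 49*b^2 - 490*b + 600) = (b - 5)*(b + 3)*(b^4 - 8*b^3 + 5*b^2 + 74*b - 120) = (b - 5)^2*(b + 3)*(b^3 - 3*b^2 - 10*b + 24) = (b - 5)^2*(b - 2)*(b + 3)*(b^2 - b - 12) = (b - 5)^2*(b - 2)*(b + 3)^2*(b - 4)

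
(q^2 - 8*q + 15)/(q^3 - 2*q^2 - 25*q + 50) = (q - 3)/(q^2 + 3*q - 10)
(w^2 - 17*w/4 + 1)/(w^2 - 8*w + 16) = (w - 1/4)/(w - 4)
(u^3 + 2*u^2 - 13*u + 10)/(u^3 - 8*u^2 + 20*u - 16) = (u^2 + 4*u - 5)/(u^2 - 6*u + 8)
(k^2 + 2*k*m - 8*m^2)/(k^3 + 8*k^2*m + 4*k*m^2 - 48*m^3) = 1/(k + 6*m)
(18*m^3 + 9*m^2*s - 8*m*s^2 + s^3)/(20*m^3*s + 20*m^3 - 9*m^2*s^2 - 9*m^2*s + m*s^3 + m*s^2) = (18*m^3 + 9*m^2*s - 8*m*s^2 + s^3)/(m*(20*m^2*s + 20*m^2 - 9*m*s^2 - 9*m*s + s^3 + s^2))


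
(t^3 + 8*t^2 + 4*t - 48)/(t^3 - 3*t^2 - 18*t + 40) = (t + 6)/(t - 5)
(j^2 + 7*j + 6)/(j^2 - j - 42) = (j + 1)/(j - 7)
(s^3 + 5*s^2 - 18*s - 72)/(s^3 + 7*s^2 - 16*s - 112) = (s^2 + 9*s + 18)/(s^2 + 11*s + 28)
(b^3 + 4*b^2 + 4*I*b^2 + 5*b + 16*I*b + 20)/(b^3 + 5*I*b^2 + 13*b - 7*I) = (b^2 + b*(4 + 5*I) + 20*I)/(b^2 + 6*I*b + 7)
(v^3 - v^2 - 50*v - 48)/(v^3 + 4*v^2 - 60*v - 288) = (v + 1)/(v + 6)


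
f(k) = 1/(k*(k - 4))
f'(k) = -1/(k*(k - 4)^2) - 1/(k^2*(k - 4)) = 2*(2 - k)/(k^2*(k^2 - 8*k + 16))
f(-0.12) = 2.02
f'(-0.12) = 17.35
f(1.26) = -0.29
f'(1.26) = 0.12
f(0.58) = -0.50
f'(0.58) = 0.72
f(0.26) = -1.03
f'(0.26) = 3.68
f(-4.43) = 0.03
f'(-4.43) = 0.01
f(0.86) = -0.37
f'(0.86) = 0.31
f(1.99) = -0.25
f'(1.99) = 0.00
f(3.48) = -0.55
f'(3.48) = -0.90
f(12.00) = 0.01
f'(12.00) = 0.00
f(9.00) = 0.02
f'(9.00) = -0.00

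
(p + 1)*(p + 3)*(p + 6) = p^3 + 10*p^2 + 27*p + 18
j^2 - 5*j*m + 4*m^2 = (j - 4*m)*(j - m)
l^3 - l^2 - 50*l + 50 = (l - 1)*(l - 5*sqrt(2))*(l + 5*sqrt(2))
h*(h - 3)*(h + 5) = h^3 + 2*h^2 - 15*h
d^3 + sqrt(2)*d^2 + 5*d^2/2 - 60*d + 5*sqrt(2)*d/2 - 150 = (d + 5/2)*(d - 5*sqrt(2))*(d + 6*sqrt(2))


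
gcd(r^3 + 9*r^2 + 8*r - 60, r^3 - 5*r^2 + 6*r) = r - 2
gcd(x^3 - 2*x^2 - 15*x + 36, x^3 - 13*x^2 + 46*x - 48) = x - 3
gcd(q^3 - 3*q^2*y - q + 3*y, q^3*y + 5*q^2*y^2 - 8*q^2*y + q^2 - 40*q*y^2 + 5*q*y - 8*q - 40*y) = 1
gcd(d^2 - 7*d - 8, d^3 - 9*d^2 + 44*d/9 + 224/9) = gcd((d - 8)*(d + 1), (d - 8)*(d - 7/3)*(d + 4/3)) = d - 8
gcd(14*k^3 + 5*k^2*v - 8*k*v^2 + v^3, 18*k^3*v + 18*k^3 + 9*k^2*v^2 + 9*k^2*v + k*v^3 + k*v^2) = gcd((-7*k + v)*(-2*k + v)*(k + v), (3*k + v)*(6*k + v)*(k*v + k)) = 1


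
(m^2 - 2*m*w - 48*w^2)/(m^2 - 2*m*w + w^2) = (m^2 - 2*m*w - 48*w^2)/(m^2 - 2*m*w + w^2)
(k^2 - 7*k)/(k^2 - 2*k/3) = 3*(k - 7)/(3*k - 2)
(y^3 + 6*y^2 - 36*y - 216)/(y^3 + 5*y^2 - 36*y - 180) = (y + 6)/(y + 5)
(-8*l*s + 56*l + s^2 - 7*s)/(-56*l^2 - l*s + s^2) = (s - 7)/(7*l + s)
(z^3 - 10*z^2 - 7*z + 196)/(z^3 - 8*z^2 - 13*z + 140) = (z - 7)/(z - 5)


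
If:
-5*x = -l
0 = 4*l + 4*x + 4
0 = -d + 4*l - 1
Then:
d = -13/3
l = -5/6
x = -1/6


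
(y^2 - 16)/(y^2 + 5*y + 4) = (y - 4)/(y + 1)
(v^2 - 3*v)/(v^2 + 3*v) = (v - 3)/(v + 3)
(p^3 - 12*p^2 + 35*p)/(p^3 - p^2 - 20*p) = (p - 7)/(p + 4)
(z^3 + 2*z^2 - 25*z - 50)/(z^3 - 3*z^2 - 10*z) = (z + 5)/z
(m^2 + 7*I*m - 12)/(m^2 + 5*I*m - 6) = (m + 4*I)/(m + 2*I)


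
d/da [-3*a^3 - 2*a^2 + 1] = a*(-9*a - 4)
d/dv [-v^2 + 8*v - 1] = 8 - 2*v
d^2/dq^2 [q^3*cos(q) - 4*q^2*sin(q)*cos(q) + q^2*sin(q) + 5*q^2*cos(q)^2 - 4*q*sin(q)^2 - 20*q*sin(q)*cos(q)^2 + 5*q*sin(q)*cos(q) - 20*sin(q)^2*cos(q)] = -q^3*cos(q) - 7*q^2*sin(q) + 8*q^2*sin(2*q) - 10*q^2*cos(2*q) + 5*q*sin(q) - 30*q*sin(2*q) + 45*q*sin(3*q) + 10*q*cos(q) - 24*q*cos(2*q) + 2*sin(q) - 12*sin(2*q) - 5*cos(q) + 15*cos(2*q) - 75*cos(3*q) + 5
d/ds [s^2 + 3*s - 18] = 2*s + 3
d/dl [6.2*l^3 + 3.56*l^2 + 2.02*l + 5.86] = 18.6*l^2 + 7.12*l + 2.02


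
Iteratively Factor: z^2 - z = (z - 1)*(z)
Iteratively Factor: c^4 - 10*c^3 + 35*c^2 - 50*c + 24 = (c - 1)*(c^3 - 9*c^2 + 26*c - 24) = (c - 2)*(c - 1)*(c^2 - 7*c + 12) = (c - 3)*(c - 2)*(c - 1)*(c - 4)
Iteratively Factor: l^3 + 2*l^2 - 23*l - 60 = (l - 5)*(l^2 + 7*l + 12) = (l - 5)*(l + 3)*(l + 4)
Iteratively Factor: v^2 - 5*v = (v - 5)*(v)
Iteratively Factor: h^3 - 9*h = (h - 3)*(h^2 + 3*h) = h*(h - 3)*(h + 3)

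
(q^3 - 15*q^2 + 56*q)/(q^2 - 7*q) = q - 8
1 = 1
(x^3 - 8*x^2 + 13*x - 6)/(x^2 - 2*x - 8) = (-x^3 + 8*x^2 - 13*x + 6)/(-x^2 + 2*x + 8)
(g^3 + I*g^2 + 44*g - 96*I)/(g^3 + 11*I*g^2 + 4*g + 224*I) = (g - 3*I)/(g + 7*I)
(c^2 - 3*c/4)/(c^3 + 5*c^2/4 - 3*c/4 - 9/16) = 4*c/(4*c^2 + 8*c + 3)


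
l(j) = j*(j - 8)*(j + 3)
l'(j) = j*(j - 8) + j*(j + 3) + (j - 8)*(j + 3) = 3*j^2 - 10*j - 24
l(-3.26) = -9.54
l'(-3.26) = 40.48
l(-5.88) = -235.05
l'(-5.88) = 138.52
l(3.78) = -108.15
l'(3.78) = -18.93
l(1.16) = -33.01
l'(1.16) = -31.56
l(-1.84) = 21.00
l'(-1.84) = 4.56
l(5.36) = -118.30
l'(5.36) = 8.59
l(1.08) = -30.49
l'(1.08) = -31.30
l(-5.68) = -208.24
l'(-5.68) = 129.59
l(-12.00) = -2160.00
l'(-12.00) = 528.00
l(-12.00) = -2160.00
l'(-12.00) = 528.00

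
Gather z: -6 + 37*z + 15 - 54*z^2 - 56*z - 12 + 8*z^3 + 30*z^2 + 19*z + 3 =8*z^3 - 24*z^2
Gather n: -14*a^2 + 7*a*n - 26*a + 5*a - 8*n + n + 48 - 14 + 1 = -14*a^2 - 21*a + n*(7*a - 7) + 35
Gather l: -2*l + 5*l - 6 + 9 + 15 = 3*l + 18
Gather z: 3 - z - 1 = 2 - z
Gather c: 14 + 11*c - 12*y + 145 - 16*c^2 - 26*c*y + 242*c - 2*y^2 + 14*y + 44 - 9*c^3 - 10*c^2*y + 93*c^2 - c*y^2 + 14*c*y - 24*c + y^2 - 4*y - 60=-9*c^3 + c^2*(77 - 10*y) + c*(-y^2 - 12*y + 229) - y^2 - 2*y + 143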